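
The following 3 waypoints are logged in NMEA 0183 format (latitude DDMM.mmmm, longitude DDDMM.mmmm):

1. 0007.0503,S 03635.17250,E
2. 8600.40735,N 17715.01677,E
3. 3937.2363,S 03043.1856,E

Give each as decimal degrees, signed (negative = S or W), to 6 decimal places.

1. -0.117505, 36.586208
2. 86.006789, 177.250280
3. -39.620605, 30.719760

Point 1:
  Lat: split at 2 digits → 00° and 7.0503′; 0 + 7.0503/60 = 0.1175050
  S → negative
  Longitude: degrees = first 3 digits = 36, minutes = 35.1725; 36 + 35.1725/60 = 36.5862083
  E → positive
Point 2:
  Lat: split at 2 digits → 86° and 0.40735′; 86 + 0.40735/60 = 86.0067892
  N ⇒ keep positive
  Lon: split at 3 digits → 177° and 15.01677′; 177 + 15.01677/60 = 177.2502795
  E → positive
Point 3:
  Lat: degrees = first 2 digits = 39, minutes = 37.2363; 39 + 37.2363/60 = 39.6206050
  S ⇒ negate
  Longitude: degrees = first 3 digits = 30, minutes = 43.1856; 30 + 43.1856/60 = 30.7197600
  E → positive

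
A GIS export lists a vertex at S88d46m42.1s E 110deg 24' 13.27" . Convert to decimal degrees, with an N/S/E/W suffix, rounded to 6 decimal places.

88.778361° S, 110.403686° E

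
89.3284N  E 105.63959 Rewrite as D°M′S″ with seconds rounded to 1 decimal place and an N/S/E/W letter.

φ: 0.328400 × 60 = 19.70400′ → 19′, remainder × 60 = 42.240″
Lon: 0.639590 × 60 = 38.37540′ → 38′, remainder × 60 = 22.524″

89°19′42.2″ N, 105°38′22.5″ E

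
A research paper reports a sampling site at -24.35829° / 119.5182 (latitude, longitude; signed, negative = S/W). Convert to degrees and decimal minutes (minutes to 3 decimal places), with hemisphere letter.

24° 21.497′ S, 119° 31.092′ E

Latitude is negative → S; |value| = 24.358290
φ: 24° + 0.358290 × 60 = 24° 21.49740′
Longitude: minutes = (119.518200 − 119) × 60 = 31.09200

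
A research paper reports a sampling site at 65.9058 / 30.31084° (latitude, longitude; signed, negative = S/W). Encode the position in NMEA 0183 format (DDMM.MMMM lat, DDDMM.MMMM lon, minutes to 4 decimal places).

6554.3480,N / 03018.6504,E

Latitude: fractional part 0.905800 → 54.348000 minutes
Longitude: minutes = (30.310840 − 30) × 60 = 18.650400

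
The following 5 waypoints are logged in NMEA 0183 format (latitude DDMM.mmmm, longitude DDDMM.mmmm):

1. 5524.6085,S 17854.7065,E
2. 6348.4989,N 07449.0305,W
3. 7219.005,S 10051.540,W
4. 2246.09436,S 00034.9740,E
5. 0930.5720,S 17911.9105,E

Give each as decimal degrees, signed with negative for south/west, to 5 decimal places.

1. -55.41014, 178.91178
2. 63.80832, -74.81718
3. -72.31675, -100.85900
4. -22.76824, 0.58290
5. -9.50953, 179.19851

Point 1:
  Lat: degrees = first 2 digits = 55, minutes = 24.6085; 55 + 24.6085/60 = 55.410142
  hemisphere S, so the sign is −
  Lon: split at 3 digits → 178° and 54.7065′; 178 + 54.7065/60 = 178.911775
  E ⇒ keep positive
Point 2:
  Lat: split at 2 digits → 63° and 48.4989′; 63 + 48.4989/60 = 63.808315
  N ⇒ keep positive
  Lon: degrees = first 3 digits = 74, minutes = 49.0305; 74 + 49.0305/60 = 74.817175
  hemisphere W, so the sign is −
Point 3:
  φ: split at 2 digits → 72° and 19.005′; 72 + 19.005/60 = 72.316750
  S → negative
  Lon: degrees = first 3 digits = 100, minutes = 51.54; 100 + 51.54/60 = 100.859000
  W → negative
Point 4:
  Latitude: split at 2 digits → 22° and 46.09436′; 22 + 46.09436/60 = 22.768239
  S ⇒ negate
  Longitude: split at 3 digits → 000° and 34.974′; 0 + 34.974/60 = 0.582900
  E ⇒ keep positive
Point 5:
  Latitude: degrees = first 2 digits = 9, minutes = 30.572; 9 + 30.572/60 = 9.509533
  S ⇒ negate
  Lon: split at 3 digits → 179° and 11.9105′; 179 + 11.9105/60 = 179.198508
  E ⇒ keep positive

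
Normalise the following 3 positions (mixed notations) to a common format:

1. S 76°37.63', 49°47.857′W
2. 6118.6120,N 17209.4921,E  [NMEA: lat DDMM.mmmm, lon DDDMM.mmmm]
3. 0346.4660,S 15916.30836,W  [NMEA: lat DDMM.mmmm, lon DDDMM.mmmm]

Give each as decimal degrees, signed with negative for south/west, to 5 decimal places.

Point 1:
  Latitude: 76 + 37.63/60 = 76.627167
  hemisphere S, so the sign is −
  Lon: 47.857′ = 0.797617°; total 49.797617
  hemisphere W, so the sign is −
Point 2:
  Latitude: split at 2 digits → 61° and 18.612′; 61 + 18.612/60 = 61.310200
  N ⇒ keep positive
  Longitude: split at 3 digits → 172° and 9.4921′; 172 + 9.4921/60 = 172.158202
  E → positive
Point 3:
  φ: split at 2 digits → 03° and 46.466′; 3 + 46.466/60 = 3.774433
  hemisphere S, so the sign is −
  Longitude: degrees = first 3 digits = 159, minutes = 16.30836; 159 + 16.30836/60 = 159.271806
  hemisphere W, so the sign is −

1. -76.62717, -49.79762
2. 61.31020, 172.15820
3. -3.77443, -159.27181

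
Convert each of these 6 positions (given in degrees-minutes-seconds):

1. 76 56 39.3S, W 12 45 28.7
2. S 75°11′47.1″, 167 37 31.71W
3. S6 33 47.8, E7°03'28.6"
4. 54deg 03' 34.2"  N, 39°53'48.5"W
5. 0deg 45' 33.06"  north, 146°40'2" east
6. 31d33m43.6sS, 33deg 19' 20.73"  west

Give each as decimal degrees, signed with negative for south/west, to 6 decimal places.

Point 1:
  φ: 56′ + 39.3″ = 56.65500′; 76 + 56.65500/60 = 76.9442500
  S ⇒ negate
  λ: 12 + 45/60 + 28.7/3600 = 12.7579722
  hemisphere W, so the sign is −
Point 2:
  φ: 75 + 11/60 + 47.1/3600 = 75.1964167
  hemisphere S, so the sign is −
  Longitude: 167° + 37/60 + 31.71/3600 = 167 + 0.616667 + 0.008808 = 167.6254750
  W ⇒ negate
Point 3:
  φ: 33′ + 47.8″ = 33.79667′; 6 + 33.79667/60 = 6.5632778
  S ⇒ negate
  Lon: 7 + 3/60 + 28.6/3600 = 7.0579444
  E → positive
Point 4:
  Lat: 54 + 3/60 + 34.2/3600 = 54.0595000
  N → positive
  Lon: 53′ + 48.5″ = 53.80833′; 39 + 53.80833/60 = 39.8968056
  hemisphere W, so the sign is −
Point 5:
  Lat: 0° + 45/60 + 33.06/3600 = 0 + 0.750000 + 0.009183 = 0.7591833
  N → positive
  λ: 146° + 40/60 + 2/3600 = 146 + 0.666667 + 0.000556 = 146.6672222
  E → positive
Point 6:
  Latitude: 31° + 33/60 + 43.6/3600 = 31 + 0.550000 + 0.012111 = 31.5621111
  S → negative
  λ: 19′ + 20.73″ = 19.34550′; 33 + 19.34550/60 = 33.3224250
  W → negative

1. -76.944250, -12.757972
2. -75.196417, -167.625475
3. -6.563278, 7.057944
4. 54.059500, -39.896806
5. 0.759183, 146.667222
6. -31.562111, -33.322425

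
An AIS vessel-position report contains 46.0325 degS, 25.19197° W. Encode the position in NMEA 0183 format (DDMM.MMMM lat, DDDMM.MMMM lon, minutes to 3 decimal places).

φ: 46° + 0.032500 × 60 = 46° 1.95000′
Longitude: fractional part 0.191970 → 11.51820 minutes

4601.950,S / 02511.518,W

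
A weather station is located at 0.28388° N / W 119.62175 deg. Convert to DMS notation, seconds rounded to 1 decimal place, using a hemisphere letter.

Latitude: 0.283880 × 60 = 17.03280′ → 17′, remainder × 60 = 1.968″
Longitude: whole degrees 119; 37.30500′ → 37′ and 18.300″

0°17′2.0″ N, 119°37′18.3″ W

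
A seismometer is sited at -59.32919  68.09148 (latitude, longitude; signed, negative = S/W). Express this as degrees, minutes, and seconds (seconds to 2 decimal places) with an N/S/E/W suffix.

59°19′45.08″ S, 68°05′29.33″ E

Latitude is negative → S; |value| = 59.329190
Latitude: whole degrees 59; 19.75140′ → 19′ and 45.0840″
λ: 0.091480° → 5.48880′; 0.48880 × 60 = 29.3280″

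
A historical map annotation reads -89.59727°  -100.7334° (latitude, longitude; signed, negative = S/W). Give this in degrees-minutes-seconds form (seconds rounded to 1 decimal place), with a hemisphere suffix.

89°35′50.2″ S, 100°44′0.2″ W

Latitude is negative → S; |value| = 89.597270
Lat: 0.597270 × 60 = 35.83620′ → 35′, remainder × 60 = 50.172″
Longitude is negative → W; |value| = 100.733400
Lon: 0.733400 × 60 = 44.00400′ → 44′, remainder × 60 = 0.240″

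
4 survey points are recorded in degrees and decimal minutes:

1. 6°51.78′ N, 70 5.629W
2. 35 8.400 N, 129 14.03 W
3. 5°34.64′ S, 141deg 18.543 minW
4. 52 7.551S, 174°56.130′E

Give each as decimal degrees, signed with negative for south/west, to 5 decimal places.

1. 6.86300, -70.09382
2. 35.14000, -129.23383
3. -5.57733, -141.30905
4. -52.12585, 174.93550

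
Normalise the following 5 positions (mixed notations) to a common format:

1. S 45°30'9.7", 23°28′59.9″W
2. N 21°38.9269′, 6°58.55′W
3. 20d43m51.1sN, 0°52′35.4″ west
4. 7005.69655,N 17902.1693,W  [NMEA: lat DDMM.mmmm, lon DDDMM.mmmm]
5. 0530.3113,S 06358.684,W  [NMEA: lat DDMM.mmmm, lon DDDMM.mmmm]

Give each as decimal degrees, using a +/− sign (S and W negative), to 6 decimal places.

1. -45.502694, -23.483306
2. 21.648782, -6.975833
3. 20.730861, -0.876500
4. 70.094943, -179.036155
5. -5.505188, -63.978067

Point 1:
  Lat: 45 + 30/60 + 9.7/3600 = 45.5026944
  hemisphere S, so the sign is −
  Lon: 23° + 28/60 + 59.9/3600 = 23 + 0.466667 + 0.016639 = 23.4833056
  W ⇒ negate
Point 2:
  Lat: 21 + 38.9269/60 = 21.6487817
  N ⇒ keep positive
  Lon: 58.55′ = 0.975833°; total 6.9758333
  W ⇒ negate
Point 3:
  φ: 43′ + 51.1″ = 43.85167′; 20 + 43.85167/60 = 20.7308611
  N ⇒ keep positive
  Lon: 0 + 52/60 + 35.4/3600 = 0.8765000
  W ⇒ negate
Point 4:
  Latitude: degrees = first 2 digits = 70, minutes = 5.69655; 70 + 5.69655/60 = 70.0949425
  N ⇒ keep positive
  Longitude: degrees = first 3 digits = 179, minutes = 2.1693; 179 + 2.1693/60 = 179.0361550
  W → negative
Point 5:
  Latitude: split at 2 digits → 05° and 30.3113′; 5 + 30.3113/60 = 5.5051883
  hemisphere S, so the sign is −
  Longitude: split at 3 digits → 063° and 58.684′; 63 + 58.684/60 = 63.9780667
  W → negative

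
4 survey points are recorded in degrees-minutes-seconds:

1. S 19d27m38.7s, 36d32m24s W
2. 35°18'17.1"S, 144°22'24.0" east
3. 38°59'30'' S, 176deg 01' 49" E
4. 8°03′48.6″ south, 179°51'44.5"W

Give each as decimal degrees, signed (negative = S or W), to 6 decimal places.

Point 1:
  Lat: 27′ + 38.7″ = 27.64500′; 19 + 27.64500/60 = 19.4607500
  S → negative
  Lon: 36° + 32/60 + 24/3600 = 36 + 0.533333 + 0.006667 = 36.5400000
  hemisphere W, so the sign is −
Point 2:
  Latitude: 35 + 18/60 + 17.1/3600 = 35.3047500
  hemisphere S, so the sign is −
  λ: 144 + 22/60 + 24/3600 = 144.3733333
  E → positive
Point 3:
  Latitude: 59′ + 30″ = 59.50000′; 38 + 59.50000/60 = 38.9916667
  hemisphere S, so the sign is −
  λ: 176 + 1/60 + 49/3600 = 176.0302778
  E → positive
Point 4:
  Latitude: 8° + 3/60 + 48.6/3600 = 8 + 0.050000 + 0.013500 = 8.0635000
  S → negative
  Longitude: 179 + 51/60 + 44.5/3600 = 179.8623611
  hemisphere W, so the sign is −

1. -19.460750, -36.540000
2. -35.304750, 144.373333
3. -38.991667, 176.030278
4. -8.063500, -179.862361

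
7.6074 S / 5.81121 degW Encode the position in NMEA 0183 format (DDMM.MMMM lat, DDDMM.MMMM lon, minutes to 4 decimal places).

Lat: 7° + 0.607400 × 60 = 7° 36.444000′
Lon: 5° + 0.811210 × 60 = 5° 48.672600′

0736.4440,S / 00548.6726,W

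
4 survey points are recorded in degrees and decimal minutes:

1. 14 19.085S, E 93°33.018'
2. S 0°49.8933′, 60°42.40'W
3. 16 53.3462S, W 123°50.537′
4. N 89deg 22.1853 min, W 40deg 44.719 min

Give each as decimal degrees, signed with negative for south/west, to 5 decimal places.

Point 1:
  Latitude: 19.085′ = 0.318083°; total 14.318083
  hemisphere S, so the sign is −
  Longitude: 93 + 33.018/60 = 93.550300
  E ⇒ keep positive
Point 2:
  Lat: 0 + 49.8933/60 = 0.831555
  S ⇒ negate
  Longitude: 60 + 42.4/60 = 60.706667
  W ⇒ negate
Point 3:
  φ: 53.3462′ = 0.889103°; total 16.889103
  S → negative
  Longitude: 123 + 50.537/60 = 123.842283
  W ⇒ negate
Point 4:
  φ: 89 + 22.1853/60 = 89.369755
  N ⇒ keep positive
  λ: 40 + 44.719/60 = 40.745317
  W ⇒ negate

1. -14.31808, 93.55030
2. -0.83156, -60.70667
3. -16.88910, -123.84228
4. 89.36976, -40.74532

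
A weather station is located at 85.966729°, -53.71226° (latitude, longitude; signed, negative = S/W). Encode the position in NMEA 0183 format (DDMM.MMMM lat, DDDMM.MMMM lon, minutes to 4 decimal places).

8558.0037,N / 05342.7356,W

Latitude: fractional part 0.966729 → 58.003740 minutes
Longitude is negative → W; |value| = 53.712260
Lon: 53° + 0.712260 × 60 = 53° 42.735600′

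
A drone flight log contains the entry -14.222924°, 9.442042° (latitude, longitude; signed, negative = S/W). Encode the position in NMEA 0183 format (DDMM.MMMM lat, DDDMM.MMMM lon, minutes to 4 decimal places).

1413.3754,S / 00926.5225,E

Latitude is negative → S; |value| = 14.222924
Lat: fractional part 0.222924 → 13.375440 minutes
Longitude: minutes = (9.442042 − 9) × 60 = 26.522520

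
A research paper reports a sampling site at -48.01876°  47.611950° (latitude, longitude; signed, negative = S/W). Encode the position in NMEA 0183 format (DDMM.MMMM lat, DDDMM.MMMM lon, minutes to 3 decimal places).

Latitude is negative → S; |value| = 48.018760
Latitude: 48° + 0.018760 × 60 = 48° 1.12560′
Longitude: minutes = (47.611950 − 47) × 60 = 36.71700

4801.126,S / 04736.717,E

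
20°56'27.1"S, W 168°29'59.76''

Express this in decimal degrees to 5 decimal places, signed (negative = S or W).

Latitude: 20 + 56/60 + 27.1/3600 = 20.940861
S → negative
Longitude: 168 + 29/60 + 59.76/3600 = 168.499933
W ⇒ negate

-20.94086, -168.49993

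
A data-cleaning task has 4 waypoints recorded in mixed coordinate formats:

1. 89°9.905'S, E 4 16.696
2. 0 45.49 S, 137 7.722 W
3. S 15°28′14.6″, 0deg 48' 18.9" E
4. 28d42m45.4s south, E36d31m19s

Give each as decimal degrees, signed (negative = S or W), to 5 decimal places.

Point 1:
  Latitude: 9.905′ = 0.165083°; total 89.165083
  S → negative
  λ: 16.696′ = 0.278267°; total 4.278267
  E ⇒ keep positive
Point 2:
  φ: 0 + 45.49/60 = 0.758167
  S → negative
  Lon: 7.722′ = 0.128700°; total 137.128700
  hemisphere W, so the sign is −
Point 3:
  φ: 15 + 28/60 + 14.6/3600 = 15.470722
  S ⇒ negate
  Longitude: 0° + 48/60 + 18.9/3600 = 0 + 0.800000 + 0.005250 = 0.805250
  E → positive
Point 4:
  φ: 28° + 42/60 + 45.4/3600 = 28 + 0.700000 + 0.012611 = 28.712611
  S ⇒ negate
  Lon: 31′ + 19″ = 31.31667′; 36 + 31.31667/60 = 36.521944
  E ⇒ keep positive

1. -89.16508, 4.27827
2. -0.75817, -137.12870
3. -15.47072, 0.80525
4. -28.71261, 36.52194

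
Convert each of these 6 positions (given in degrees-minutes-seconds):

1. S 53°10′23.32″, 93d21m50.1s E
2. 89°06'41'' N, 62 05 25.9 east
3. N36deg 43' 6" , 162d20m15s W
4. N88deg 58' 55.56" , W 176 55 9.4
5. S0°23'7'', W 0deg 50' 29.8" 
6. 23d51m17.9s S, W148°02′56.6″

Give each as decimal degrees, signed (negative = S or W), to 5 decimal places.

1. -53.17314, 93.36392
2. 89.11139, 62.09053
3. 36.71833, -162.33750
4. 88.98210, -176.91928
5. -0.38528, -0.84161
6. -23.85497, -148.04906

Point 1:
  φ: 53° + 10/60 + 23.32/3600 = 53 + 0.166667 + 0.006478 = 53.173144
  hemisphere S, so the sign is −
  Lon: 93 + 21/60 + 50.1/3600 = 93.363917
  E → positive
Point 2:
  φ: 89 + 6/60 + 41/3600 = 89.111389
  N ⇒ keep positive
  Longitude: 62° + 5/60 + 25.9/3600 = 62 + 0.083333 + 0.007194 = 62.090528
  E ⇒ keep positive
Point 3:
  φ: 43′ + 6″ = 43.10000′; 36 + 43.10000/60 = 36.718333
  N → positive
  λ: 20′ + 15″ = 20.25000′; 162 + 20.25000/60 = 162.337500
  W ⇒ negate
Point 4:
  Lat: 58′ + 55.56″ = 58.92600′; 88 + 58.92600/60 = 88.982100
  N → positive
  Longitude: 55′ + 9.4″ = 55.15667′; 176 + 55.15667/60 = 176.919278
  hemisphere W, so the sign is −
Point 5:
  Lat: 23′ + 7″ = 23.11667′; 0 + 23.11667/60 = 0.385278
  S ⇒ negate
  Lon: 0° + 50/60 + 29.8/3600 = 0 + 0.833333 + 0.008278 = 0.841611
  W → negative
Point 6:
  Lat: 51′ + 17.9″ = 51.29833′; 23 + 51.29833/60 = 23.854972
  S ⇒ negate
  Lon: 2′ + 56.6″ = 2.94333′; 148 + 2.94333/60 = 148.049056
  hemisphere W, so the sign is −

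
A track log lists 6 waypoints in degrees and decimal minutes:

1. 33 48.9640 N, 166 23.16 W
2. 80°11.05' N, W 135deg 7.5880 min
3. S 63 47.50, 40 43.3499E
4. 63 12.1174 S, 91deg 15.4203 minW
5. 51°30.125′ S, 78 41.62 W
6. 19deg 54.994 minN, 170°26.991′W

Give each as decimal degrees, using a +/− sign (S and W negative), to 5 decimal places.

Point 1:
  Lat: 48.964′ = 0.816067°; total 33.816067
  N → positive
  Longitude: 166 + 23.16/60 = 166.386000
  W ⇒ negate
Point 2:
  φ: 80 + 11.05/60 = 80.184167
  N → positive
  Lon: 135 + 7.588/60 = 135.126467
  W → negative
Point 3:
  φ: 47.5′ = 0.791667°; total 63.791667
  hemisphere S, so the sign is −
  λ: 40 + 43.3499/60 = 40.722498
  E → positive
Point 4:
  φ: 63 + 12.1174/60 = 63.201957
  S → negative
  λ: 15.4203′ = 0.257005°; total 91.257005
  hemisphere W, so the sign is −
Point 5:
  Latitude: 30.125′ = 0.502083°; total 51.502083
  S ⇒ negate
  λ: 41.62′ = 0.693667°; total 78.693667
  W ⇒ negate
Point 6:
  φ: 19 + 54.994/60 = 19.916567
  N → positive
  λ: 170 + 26.991/60 = 170.449850
  hemisphere W, so the sign is −

1. 33.81607, -166.38600
2. 80.18417, -135.12647
3. -63.79167, 40.72250
4. -63.20196, -91.25701
5. -51.50208, -78.69367
6. 19.91657, -170.44985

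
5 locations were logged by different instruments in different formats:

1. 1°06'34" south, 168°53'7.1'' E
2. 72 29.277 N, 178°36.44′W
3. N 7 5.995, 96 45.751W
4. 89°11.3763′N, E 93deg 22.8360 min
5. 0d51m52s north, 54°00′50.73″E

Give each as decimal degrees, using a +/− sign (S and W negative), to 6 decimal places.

1. -1.109444, 168.885306
2. 72.487950, -178.607333
3. 7.099917, -96.762517
4. 89.189605, 93.380600
5. 0.864444, 54.014092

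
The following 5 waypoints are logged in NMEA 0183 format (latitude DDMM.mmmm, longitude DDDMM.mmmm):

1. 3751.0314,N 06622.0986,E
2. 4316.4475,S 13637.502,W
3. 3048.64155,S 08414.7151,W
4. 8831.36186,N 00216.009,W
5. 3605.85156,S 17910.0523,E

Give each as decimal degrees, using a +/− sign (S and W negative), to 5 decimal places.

Point 1:
  Lat: degrees = first 2 digits = 37, minutes = 51.0314; 37 + 51.0314/60 = 37.850523
  N → positive
  λ: degrees = first 3 digits = 66, minutes = 22.0986; 66 + 22.0986/60 = 66.368310
  E → positive
Point 2:
  Latitude: split at 2 digits → 43° and 16.4475′; 43 + 16.4475/60 = 43.274125
  hemisphere S, so the sign is −
  Lon: split at 3 digits → 136° and 37.502′; 136 + 37.502/60 = 136.625033
  W → negative
Point 3:
  Latitude: split at 2 digits → 30° and 48.64155′; 30 + 48.64155/60 = 30.810693
  S ⇒ negate
  λ: degrees = first 3 digits = 84, minutes = 14.7151; 84 + 14.7151/60 = 84.245252
  hemisphere W, so the sign is −
Point 4:
  Latitude: split at 2 digits → 88° and 31.36186′; 88 + 31.36186/60 = 88.522698
  N → positive
  Lon: split at 3 digits → 002° and 16.009′; 2 + 16.009/60 = 2.266817
  hemisphere W, so the sign is −
Point 5:
  Latitude: split at 2 digits → 36° and 5.85156′; 36 + 5.85156/60 = 36.097526
  S → negative
  Lon: split at 3 digits → 179° and 10.0523′; 179 + 10.0523/60 = 179.167538
  E ⇒ keep positive

1. 37.85052, 66.36831
2. -43.27413, -136.62503
3. -30.81069, -84.24525
4. 88.52270, -2.26682
5. -36.09753, 179.16754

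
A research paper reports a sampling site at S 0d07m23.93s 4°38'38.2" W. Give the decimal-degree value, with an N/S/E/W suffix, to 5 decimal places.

0.12331° S, 4.64394° W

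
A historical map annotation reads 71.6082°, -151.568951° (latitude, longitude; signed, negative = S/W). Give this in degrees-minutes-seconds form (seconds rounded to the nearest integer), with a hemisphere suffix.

71°36′30″ N, 151°34′8″ W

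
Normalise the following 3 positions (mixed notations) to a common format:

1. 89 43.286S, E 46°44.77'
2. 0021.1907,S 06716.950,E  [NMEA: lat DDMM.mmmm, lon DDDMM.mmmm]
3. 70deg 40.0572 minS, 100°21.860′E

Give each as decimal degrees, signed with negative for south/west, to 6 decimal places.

Point 1:
  Lat: 89 + 43.286/60 = 89.7214333
  hemisphere S, so the sign is −
  Longitude: 46 + 44.77/60 = 46.7461667
  E → positive
Point 2:
  φ: split at 2 digits → 00° and 21.1907′; 0 + 21.1907/60 = 0.3531783
  S → negative
  Longitude: degrees = first 3 digits = 67, minutes = 16.95; 67 + 16.95/60 = 67.2825000
  E ⇒ keep positive
Point 3:
  Latitude: 70 + 40.0572/60 = 70.6676200
  S → negative
  Lon: 21.86′ = 0.364333°; total 100.3643333
  E → positive

1. -89.721433, 46.746167
2. -0.353178, 67.282500
3. -70.667620, 100.364333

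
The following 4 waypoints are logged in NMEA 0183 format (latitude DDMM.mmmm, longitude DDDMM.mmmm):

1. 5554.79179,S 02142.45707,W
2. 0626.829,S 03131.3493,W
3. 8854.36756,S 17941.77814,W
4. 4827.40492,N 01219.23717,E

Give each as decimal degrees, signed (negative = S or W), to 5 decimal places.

1. -55.91320, -21.70762
2. -6.44715, -31.52249
3. -88.90613, -179.69630
4. 48.45675, 12.32062

Point 1:
  Latitude: degrees = first 2 digits = 55, minutes = 54.79179; 55 + 54.79179/60 = 55.913197
  S → negative
  Lon: degrees = first 3 digits = 21, minutes = 42.45707; 21 + 42.45707/60 = 21.707618
  W → negative
Point 2:
  φ: degrees = first 2 digits = 6, minutes = 26.829; 6 + 26.829/60 = 6.447150
  S ⇒ negate
  Lon: degrees = first 3 digits = 31, minutes = 31.3493; 31 + 31.3493/60 = 31.522488
  W ⇒ negate
Point 3:
  Latitude: degrees = first 2 digits = 88, minutes = 54.36756; 88 + 54.36756/60 = 88.906126
  hemisphere S, so the sign is −
  Lon: degrees = first 3 digits = 179, minutes = 41.77814; 179 + 41.77814/60 = 179.696302
  W ⇒ negate
Point 4:
  Lat: split at 2 digits → 48° and 27.40492′; 48 + 27.40492/60 = 48.456749
  N → positive
  Lon: split at 3 digits → 012° and 19.23717′; 12 + 19.23717/60 = 12.320620
  E ⇒ keep positive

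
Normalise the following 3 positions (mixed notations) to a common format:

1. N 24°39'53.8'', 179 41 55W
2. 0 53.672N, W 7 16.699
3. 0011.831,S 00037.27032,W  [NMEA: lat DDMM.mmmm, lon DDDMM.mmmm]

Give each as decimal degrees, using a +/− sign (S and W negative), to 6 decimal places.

1. 24.664944, -179.698611
2. 0.894533, -7.278317
3. -0.197183, -0.621172

Point 1:
  Latitude: 39′ + 53.8″ = 39.89667′; 24 + 39.89667/60 = 24.6649444
  N → positive
  Longitude: 41′ + 55″ = 41.91667′; 179 + 41.91667/60 = 179.6986111
  W ⇒ negate
Point 2:
  φ: 0 + 53.672/60 = 0.8945333
  N ⇒ keep positive
  Lon: 7 + 16.699/60 = 7.2783167
  W → negative
Point 3:
  Latitude: split at 2 digits → 00° and 11.831′; 0 + 11.831/60 = 0.1971833
  hemisphere S, so the sign is −
  Lon: degrees = first 3 digits = 0, minutes = 37.27032; 0 + 37.27032/60 = 0.6211720
  hemisphere W, so the sign is −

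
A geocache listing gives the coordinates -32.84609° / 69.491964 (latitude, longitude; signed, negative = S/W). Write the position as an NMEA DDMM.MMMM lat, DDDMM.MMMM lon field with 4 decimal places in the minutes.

3250.7654,S / 06929.5178,E

Latitude is negative → S; |value| = 32.846090
Latitude: 32° + 0.846090 × 60 = 32° 50.765400′
Longitude: 69° + 0.491964 × 60 = 69° 29.517840′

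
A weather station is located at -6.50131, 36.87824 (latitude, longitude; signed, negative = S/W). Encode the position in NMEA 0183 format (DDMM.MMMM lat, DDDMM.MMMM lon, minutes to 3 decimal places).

0630.079,S / 03652.694,E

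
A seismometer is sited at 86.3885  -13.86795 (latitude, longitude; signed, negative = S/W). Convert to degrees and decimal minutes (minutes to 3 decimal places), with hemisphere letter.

86° 23.310′ N, 13° 52.077′ W

Lat: fractional part 0.388500 → 23.31000 minutes
Longitude is negative → W; |value| = 13.867950
λ: fractional part 0.867950 → 52.07700 minutes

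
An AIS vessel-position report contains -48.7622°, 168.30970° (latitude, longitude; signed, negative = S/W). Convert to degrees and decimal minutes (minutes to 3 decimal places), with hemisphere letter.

48° 45.732′ S, 168° 18.582′ E

Latitude is negative → S; |value| = 48.762200
Latitude: 48° + 0.762200 × 60 = 48° 45.73200′
Longitude: fractional part 0.309700 → 18.58200 minutes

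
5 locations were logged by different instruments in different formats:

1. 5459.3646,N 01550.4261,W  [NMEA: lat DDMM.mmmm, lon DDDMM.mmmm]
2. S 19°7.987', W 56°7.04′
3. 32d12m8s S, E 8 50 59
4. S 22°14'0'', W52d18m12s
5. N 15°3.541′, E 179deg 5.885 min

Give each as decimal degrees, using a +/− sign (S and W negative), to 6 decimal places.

1. 54.989410, -15.840435
2. -19.133117, -56.117333
3. -32.202222, 8.849722
4. -22.233333, -52.303333
5. 15.059017, 179.098083

Point 1:
  Latitude: split at 2 digits → 54° and 59.3646′; 54 + 59.3646/60 = 54.9894100
  N → positive
  λ: degrees = first 3 digits = 15, minutes = 50.4261; 15 + 50.4261/60 = 15.8404350
  W ⇒ negate
Point 2:
  Lat: 7.987′ = 0.133117°; total 19.1331167
  S → negative
  Lon: 56 + 7.04/60 = 56.1173333
  W → negative
Point 3:
  φ: 32 + 12/60 + 8/3600 = 32.2022222
  S ⇒ negate
  Lon: 8° + 50/60 + 59/3600 = 8 + 0.833333 + 0.016389 = 8.8497222
  E ⇒ keep positive
Point 4:
  φ: 14′ + 0″ = 14.00000′; 22 + 14.00000/60 = 22.2333333
  hemisphere S, so the sign is −
  Lon: 18′ + 12″ = 18.20000′; 52 + 18.20000/60 = 52.3033333
  hemisphere W, so the sign is −
Point 5:
  Latitude: 15 + 3.541/60 = 15.0590167
  N → positive
  Longitude: 5.885′ = 0.098083°; total 179.0980833
  E → positive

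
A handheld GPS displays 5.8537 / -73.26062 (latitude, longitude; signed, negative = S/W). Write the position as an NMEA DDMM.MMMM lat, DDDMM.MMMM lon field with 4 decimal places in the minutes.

0551.2220,N / 07315.6372,W

Latitude: fractional part 0.853700 → 51.222000 minutes
Longitude is negative → W; |value| = 73.260620
λ: 73° + 0.260620 × 60 = 73° 15.637200′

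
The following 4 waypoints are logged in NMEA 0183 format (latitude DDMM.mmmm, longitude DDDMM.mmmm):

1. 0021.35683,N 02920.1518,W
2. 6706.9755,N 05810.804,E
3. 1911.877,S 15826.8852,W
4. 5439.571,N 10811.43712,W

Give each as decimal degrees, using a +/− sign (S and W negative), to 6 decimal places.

1. 0.355947, -29.335863
2. 67.116258, 58.180067
3. -19.197950, -158.448087
4. 54.659517, -108.190619

Point 1:
  φ: split at 2 digits → 00° and 21.35683′; 0 + 21.35683/60 = 0.3559472
  N ⇒ keep positive
  Longitude: split at 3 digits → 029° and 20.1518′; 29 + 20.1518/60 = 29.3358633
  W ⇒ negate
Point 2:
  Lat: split at 2 digits → 67° and 6.9755′; 67 + 6.9755/60 = 67.1162583
  N ⇒ keep positive
  Longitude: split at 3 digits → 058° and 10.804′; 58 + 10.804/60 = 58.1800667
  E ⇒ keep positive
Point 3:
  Lat: split at 2 digits → 19° and 11.877′; 19 + 11.877/60 = 19.1979500
  S → negative
  Longitude: degrees = first 3 digits = 158, minutes = 26.8852; 158 + 26.8852/60 = 158.4480867
  W ⇒ negate
Point 4:
  φ: split at 2 digits → 54° and 39.571′; 54 + 39.571/60 = 54.6595167
  N ⇒ keep positive
  Lon: split at 3 digits → 108° and 11.43712′; 108 + 11.43712/60 = 108.1906187
  W ⇒ negate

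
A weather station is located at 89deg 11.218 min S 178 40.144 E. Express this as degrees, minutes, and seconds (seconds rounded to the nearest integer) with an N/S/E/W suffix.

Lat: fractional minutes 0.21800 × 60 = 13.08″
Lon: fractional minutes 0.14400 × 60 = 8.64″

89°11′13″ S, 178°40′9″ E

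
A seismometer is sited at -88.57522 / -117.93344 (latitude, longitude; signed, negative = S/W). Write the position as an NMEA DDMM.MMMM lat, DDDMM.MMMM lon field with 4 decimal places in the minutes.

Latitude is negative → S; |value| = 88.575220
Latitude: 88° + 0.575220 × 60 = 88° 34.513200′
Longitude is negative → W; |value| = 117.933440
λ: minutes = (117.933440 − 117) × 60 = 56.006400

8834.5132,S / 11756.0064,W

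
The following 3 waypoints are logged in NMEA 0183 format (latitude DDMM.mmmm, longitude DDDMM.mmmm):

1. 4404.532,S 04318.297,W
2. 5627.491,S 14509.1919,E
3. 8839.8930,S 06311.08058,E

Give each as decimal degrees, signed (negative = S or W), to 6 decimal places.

1. -44.075533, -43.304950
2. -56.458183, 145.153198
3. -88.664883, 63.184676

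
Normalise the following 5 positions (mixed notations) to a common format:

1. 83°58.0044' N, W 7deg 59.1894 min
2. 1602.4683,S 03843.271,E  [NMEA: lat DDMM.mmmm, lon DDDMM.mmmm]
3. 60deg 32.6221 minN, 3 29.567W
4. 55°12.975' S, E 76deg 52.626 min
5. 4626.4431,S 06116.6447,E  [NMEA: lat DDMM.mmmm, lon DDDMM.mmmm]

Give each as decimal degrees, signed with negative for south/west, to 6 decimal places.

Point 1:
  Lat: 83 + 58.0044/60 = 83.9667400
  N → positive
  λ: 59.1894′ = 0.986490°; total 7.9864900
  W ⇒ negate
Point 2:
  Latitude: split at 2 digits → 16° and 2.4683′; 16 + 2.4683/60 = 16.0411383
  S → negative
  Longitude: split at 3 digits → 038° and 43.271′; 38 + 43.271/60 = 38.7211833
  E ⇒ keep positive
Point 3:
  Latitude: 32.6221′ = 0.543702°; total 60.5437017
  N → positive
  Longitude: 3 + 29.567/60 = 3.4927833
  W → negative
Point 4:
  Latitude: 12.975′ = 0.216250°; total 55.2162500
  hemisphere S, so the sign is −
  Lon: 76 + 52.626/60 = 76.8771000
  E ⇒ keep positive
Point 5:
  φ: degrees = first 2 digits = 46, minutes = 26.4431; 46 + 26.4431/60 = 46.4407183
  S ⇒ negate
  Longitude: degrees = first 3 digits = 61, minutes = 16.6447; 61 + 16.6447/60 = 61.2774117
  E ⇒ keep positive

1. 83.966740, -7.986490
2. -16.041138, 38.721183
3. 60.543702, -3.492783
4. -55.216250, 76.877100
5. -46.440718, 61.277412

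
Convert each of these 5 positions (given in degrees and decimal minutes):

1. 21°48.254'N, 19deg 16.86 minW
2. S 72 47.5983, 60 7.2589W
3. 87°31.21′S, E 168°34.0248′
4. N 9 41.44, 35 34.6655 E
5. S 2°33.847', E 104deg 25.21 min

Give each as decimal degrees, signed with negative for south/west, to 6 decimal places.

Point 1:
  Lat: 21 + 48.254/60 = 21.8042333
  N → positive
  Longitude: 16.86′ = 0.281000°; total 19.2810000
  W ⇒ negate
Point 2:
  Latitude: 47.5983′ = 0.793305°; total 72.7933050
  S → negative
  Longitude: 60 + 7.2589/60 = 60.1209817
  hemisphere W, so the sign is −
Point 3:
  Latitude: 31.21′ = 0.520167°; total 87.5201667
  hemisphere S, so the sign is −
  Longitude: 34.0248′ = 0.567080°; total 168.5670800
  E ⇒ keep positive
Point 4:
  Latitude: 9 + 41.44/60 = 9.6906667
  N → positive
  Lon: 35 + 34.6655/60 = 35.5777583
  E ⇒ keep positive
Point 5:
  Lat: 33.847′ = 0.564117°; total 2.5641167
  S ⇒ negate
  λ: 104 + 25.21/60 = 104.4201667
  E ⇒ keep positive

1. 21.804233, -19.281000
2. -72.793305, -60.120982
3. -87.520167, 168.567080
4. 9.690667, 35.577758
5. -2.564117, 104.420167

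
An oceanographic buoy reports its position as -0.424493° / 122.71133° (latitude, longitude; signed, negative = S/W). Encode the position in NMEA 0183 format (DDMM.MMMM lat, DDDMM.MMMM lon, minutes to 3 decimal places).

0025.470,S / 12242.680,E

Latitude is negative → S; |value| = 0.424493
Latitude: minutes = (0.424493 − 0) × 60 = 25.46958
λ: minutes = (122.711330 − 122) × 60 = 42.67980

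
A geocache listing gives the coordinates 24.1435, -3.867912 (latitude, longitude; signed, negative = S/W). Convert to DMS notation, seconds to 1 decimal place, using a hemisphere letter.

24°08′36.6″ N, 3°52′4.5″ W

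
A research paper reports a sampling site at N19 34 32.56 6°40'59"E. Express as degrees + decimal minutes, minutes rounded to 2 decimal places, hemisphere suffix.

19° 34.54′ N, 6° 40.98′ E

φ: 34 + 32.56/60 = 34.5427′
Longitude: seconds/60 = 0.98333; minutes = 40 + 0.98333 = 40.9833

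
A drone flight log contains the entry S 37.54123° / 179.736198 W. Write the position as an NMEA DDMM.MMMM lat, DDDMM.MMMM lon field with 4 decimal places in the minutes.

3732.4738,S / 17944.1719,W

Lat: fractional part 0.541230 → 32.473800 minutes
Lon: 179° + 0.736198 × 60 = 179° 44.171880′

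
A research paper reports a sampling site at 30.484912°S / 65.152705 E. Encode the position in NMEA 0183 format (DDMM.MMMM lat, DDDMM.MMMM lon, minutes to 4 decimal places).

3029.0947,S / 06509.1623,E

Lat: minutes = (30.484912 − 30) × 60 = 29.094720
λ: 65° + 0.152705 × 60 = 65° 9.162300′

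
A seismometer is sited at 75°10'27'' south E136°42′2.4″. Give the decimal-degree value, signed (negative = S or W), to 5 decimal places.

Latitude: 10′ + 27″ = 10.45000′; 75 + 10.45000/60 = 75.174167
S ⇒ negate
Longitude: 42′ + 2.4″ = 42.04000′; 136 + 42.04000/60 = 136.700667
E → positive

-75.17417, 136.70067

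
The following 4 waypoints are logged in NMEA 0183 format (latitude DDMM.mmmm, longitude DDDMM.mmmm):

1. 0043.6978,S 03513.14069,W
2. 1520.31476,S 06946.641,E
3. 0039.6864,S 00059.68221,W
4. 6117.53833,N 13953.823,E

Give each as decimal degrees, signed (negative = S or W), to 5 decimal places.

Point 1:
  Lat: degrees = first 2 digits = 0, minutes = 43.6978; 0 + 43.6978/60 = 0.728297
  hemisphere S, so the sign is −
  Longitude: degrees = first 3 digits = 35, minutes = 13.14069; 35 + 13.14069/60 = 35.219012
  hemisphere W, so the sign is −
Point 2:
  Lat: split at 2 digits → 15° and 20.31476′; 15 + 20.31476/60 = 15.338579
  hemisphere S, so the sign is −
  Lon: split at 3 digits → 069° and 46.641′; 69 + 46.641/60 = 69.777350
  E ⇒ keep positive
Point 3:
  Latitude: split at 2 digits → 00° and 39.6864′; 0 + 39.6864/60 = 0.661440
  S ⇒ negate
  Lon: degrees = first 3 digits = 0, minutes = 59.68221; 0 + 59.68221/60 = 0.994704
  hemisphere W, so the sign is −
Point 4:
  Lat: degrees = first 2 digits = 61, minutes = 17.53833; 61 + 17.53833/60 = 61.292306
  N ⇒ keep positive
  λ: degrees = first 3 digits = 139, minutes = 53.823; 139 + 53.823/60 = 139.897050
  E → positive

1. -0.72830, -35.21901
2. -15.33858, 69.77735
3. -0.66144, -0.99470
4. 61.29231, 139.89705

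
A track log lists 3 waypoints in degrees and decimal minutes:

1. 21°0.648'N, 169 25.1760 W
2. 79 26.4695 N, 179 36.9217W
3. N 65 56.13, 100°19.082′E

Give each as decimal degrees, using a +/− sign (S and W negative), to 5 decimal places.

1. 21.01080, -169.41960
2. 79.44116, -179.61536
3. 65.93550, 100.31803

Point 1:
  φ: 21 + 0.648/60 = 21.010800
  N → positive
  λ: 25.176′ = 0.419600°; total 169.419600
  W ⇒ negate
Point 2:
  φ: 26.4695′ = 0.441158°; total 79.441158
  N → positive
  Longitude: 179 + 36.9217/60 = 179.615362
  W → negative
Point 3:
  φ: 56.13′ = 0.935500°; total 65.935500
  N → positive
  Longitude: 100 + 19.082/60 = 100.318033
  E ⇒ keep positive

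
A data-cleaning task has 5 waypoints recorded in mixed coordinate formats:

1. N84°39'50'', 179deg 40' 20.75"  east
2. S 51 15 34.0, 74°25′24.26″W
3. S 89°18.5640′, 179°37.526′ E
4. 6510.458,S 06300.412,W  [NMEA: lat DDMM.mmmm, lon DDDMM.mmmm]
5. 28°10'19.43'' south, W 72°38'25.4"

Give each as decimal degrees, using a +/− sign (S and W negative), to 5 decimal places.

Point 1:
  φ: 84 + 39/60 + 50/3600 = 84.663889
  N → positive
  Lon: 40′ + 20.75″ = 40.34583′; 179 + 40.34583/60 = 179.672431
  E → positive
Point 2:
  Lat: 51 + 15/60 + 34/3600 = 51.259444
  S ⇒ negate
  λ: 74° + 25/60 + 24.26/3600 = 74 + 0.416667 + 0.006739 = 74.423406
  W → negative
Point 3:
  Latitude: 18.564′ = 0.309400°; total 89.309400
  S ⇒ negate
  Longitude: 37.526′ = 0.625433°; total 179.625433
  E → positive
Point 4:
  Latitude: degrees = first 2 digits = 65, minutes = 10.458; 65 + 10.458/60 = 65.174300
  S → negative
  λ: split at 3 digits → 063° and 0.412′; 63 + 0.412/60 = 63.006867
  W → negative
Point 5:
  Latitude: 10′ + 19.43″ = 10.32383′; 28 + 10.32383/60 = 28.172064
  hemisphere S, so the sign is −
  λ: 38′ + 25.4″ = 38.42333′; 72 + 38.42333/60 = 72.640389
  hemisphere W, so the sign is −

1. 84.66389, 179.67243
2. -51.25944, -74.42341
3. -89.30940, 179.62543
4. -65.17430, -63.00687
5. -28.17206, -72.64039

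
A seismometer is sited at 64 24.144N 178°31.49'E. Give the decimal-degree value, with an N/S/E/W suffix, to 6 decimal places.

64.402400° N, 178.524833° E

φ: 64 + 24.144/60 = 64.4024000
λ: 31.49′ = 0.524833°; total 178.5248333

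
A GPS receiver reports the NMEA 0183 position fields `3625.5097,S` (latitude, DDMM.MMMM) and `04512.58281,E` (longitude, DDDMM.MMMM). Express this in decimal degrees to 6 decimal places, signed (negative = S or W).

-36.425162, 45.209714

Lat: degrees = first 2 digits = 36, minutes = 25.5097; 36 + 25.5097/60 = 36.4251617
S → negative
λ: split at 3 digits → 045° and 12.58281′; 45 + 12.58281/60 = 45.2097135
E → positive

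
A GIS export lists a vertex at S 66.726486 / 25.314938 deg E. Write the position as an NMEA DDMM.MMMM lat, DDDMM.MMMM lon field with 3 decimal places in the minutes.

6643.589,S / 02518.896,E

Lat: minutes = (66.726486 − 66) × 60 = 43.58916
λ: minutes = (25.314938 − 25) × 60 = 18.89628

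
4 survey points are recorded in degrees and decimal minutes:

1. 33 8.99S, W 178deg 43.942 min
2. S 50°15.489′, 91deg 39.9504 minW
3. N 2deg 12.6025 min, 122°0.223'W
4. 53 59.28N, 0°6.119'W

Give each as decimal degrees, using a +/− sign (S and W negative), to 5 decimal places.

1. -33.14983, -178.73237
2. -50.25815, -91.66584
3. 2.21004, -122.00372
4. 53.98800, -0.10198

Point 1:
  Lat: 33 + 8.99/60 = 33.149833
  S ⇒ negate
  Longitude: 43.942′ = 0.732367°; total 178.732367
  hemisphere W, so the sign is −
Point 2:
  φ: 50 + 15.489/60 = 50.258150
  S ⇒ negate
  Longitude: 39.9504′ = 0.665840°; total 91.665840
  hemisphere W, so the sign is −
Point 3:
  Lat: 12.6025′ = 0.210042°; total 2.210042
  N → positive
  Longitude: 122 + 0.223/60 = 122.003717
  W → negative
Point 4:
  Latitude: 53 + 59.28/60 = 53.988000
  N ⇒ keep positive
  λ: 6.119′ = 0.101983°; total 0.101983
  W → negative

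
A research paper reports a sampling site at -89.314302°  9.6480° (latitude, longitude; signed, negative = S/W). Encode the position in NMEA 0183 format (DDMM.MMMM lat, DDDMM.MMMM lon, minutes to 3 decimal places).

8918.858,S / 00938.880,E

Latitude is negative → S; |value| = 89.314302
φ: 89° + 0.314302 × 60 = 89° 18.85812′
λ: minutes = (9.648000 − 9) × 60 = 38.88000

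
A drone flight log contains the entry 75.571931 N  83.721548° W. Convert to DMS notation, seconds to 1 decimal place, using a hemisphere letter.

φ: 0.571931 × 60 = 34.31586′ → 34′, remainder × 60 = 18.952″
Longitude: whole degrees 83; 43.29288′ → 43′ and 17.573″

75°34′19.0″ N, 83°43′17.6″ W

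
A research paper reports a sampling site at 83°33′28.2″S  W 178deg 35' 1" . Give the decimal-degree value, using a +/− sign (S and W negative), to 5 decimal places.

-83.55783, -178.58361

Lat: 33′ + 28.2″ = 33.47000′; 83 + 33.47000/60 = 83.557833
hemisphere S, so the sign is −
Lon: 178° + 35/60 + 1/3600 = 178 + 0.583333 + 0.000278 = 178.583611
hemisphere W, so the sign is −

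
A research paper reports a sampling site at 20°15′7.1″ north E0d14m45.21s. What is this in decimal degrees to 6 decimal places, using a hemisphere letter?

20.251972° N, 0.245892° E

φ: 15′ + 7.1″ = 15.11833′; 20 + 15.11833/60 = 20.2519722
Lon: 14′ + 45.21″ = 14.75350′; 0 + 14.75350/60 = 0.2458917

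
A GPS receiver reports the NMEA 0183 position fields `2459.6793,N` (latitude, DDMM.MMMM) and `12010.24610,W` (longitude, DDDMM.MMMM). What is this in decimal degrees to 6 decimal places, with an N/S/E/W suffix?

Latitude: split at 2 digits → 24° and 59.6793′; 24 + 59.6793/60 = 24.9946550
λ: degrees = first 3 digits = 120, minutes = 10.2461; 120 + 10.2461/60 = 120.1707683

24.994655° N, 120.170768° W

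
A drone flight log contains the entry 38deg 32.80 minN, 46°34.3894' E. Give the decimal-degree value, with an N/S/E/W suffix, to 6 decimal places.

38.546667° N, 46.573157° E

Latitude: 38 + 32.8/60 = 38.5466667
Lon: 34.3894′ = 0.573157°; total 46.5731567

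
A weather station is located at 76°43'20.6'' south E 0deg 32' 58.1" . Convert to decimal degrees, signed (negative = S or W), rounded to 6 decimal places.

Latitude: 76° + 43/60 + 20.6/3600 = 76 + 0.716667 + 0.005722 = 76.7223889
S ⇒ negate
λ: 0 + 32/60 + 58.1/3600 = 0.5494722
E → positive

-76.722389, 0.549472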